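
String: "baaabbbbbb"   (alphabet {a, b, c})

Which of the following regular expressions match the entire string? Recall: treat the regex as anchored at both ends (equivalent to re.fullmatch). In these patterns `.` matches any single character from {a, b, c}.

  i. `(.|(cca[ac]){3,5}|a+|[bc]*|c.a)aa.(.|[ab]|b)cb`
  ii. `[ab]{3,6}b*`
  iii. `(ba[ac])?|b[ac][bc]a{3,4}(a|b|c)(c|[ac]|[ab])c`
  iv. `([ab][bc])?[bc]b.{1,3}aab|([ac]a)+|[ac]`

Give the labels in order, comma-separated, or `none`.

ii

i → no match — must end with "cb"
ii → match
iii → no match
iv → no match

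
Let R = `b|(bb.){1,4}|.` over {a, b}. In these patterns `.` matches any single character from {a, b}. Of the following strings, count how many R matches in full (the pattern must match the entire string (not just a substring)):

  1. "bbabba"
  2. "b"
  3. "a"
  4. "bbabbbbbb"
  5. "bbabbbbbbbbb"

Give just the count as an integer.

1. "bbabba" → match
2. "b" → match
3. "a" → match
4. "bbabbbbbb" → match
5. "bbabbbbbbbbb" → match
Total matched: 5

5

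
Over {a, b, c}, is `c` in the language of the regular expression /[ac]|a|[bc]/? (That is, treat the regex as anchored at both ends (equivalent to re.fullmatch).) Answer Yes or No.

Yes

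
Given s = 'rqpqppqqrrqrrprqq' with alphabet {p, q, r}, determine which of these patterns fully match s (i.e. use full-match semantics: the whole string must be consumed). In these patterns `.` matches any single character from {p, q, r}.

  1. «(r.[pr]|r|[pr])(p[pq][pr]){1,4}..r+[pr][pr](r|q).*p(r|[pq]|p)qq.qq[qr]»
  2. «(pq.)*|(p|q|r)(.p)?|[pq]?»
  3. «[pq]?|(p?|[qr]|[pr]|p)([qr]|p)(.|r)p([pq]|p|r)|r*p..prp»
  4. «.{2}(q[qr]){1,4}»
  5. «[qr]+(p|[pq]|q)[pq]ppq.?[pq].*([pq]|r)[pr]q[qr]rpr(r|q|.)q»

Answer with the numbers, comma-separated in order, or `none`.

1 → no match
2 → no match
3 → no match
4 → no match
5 → match

5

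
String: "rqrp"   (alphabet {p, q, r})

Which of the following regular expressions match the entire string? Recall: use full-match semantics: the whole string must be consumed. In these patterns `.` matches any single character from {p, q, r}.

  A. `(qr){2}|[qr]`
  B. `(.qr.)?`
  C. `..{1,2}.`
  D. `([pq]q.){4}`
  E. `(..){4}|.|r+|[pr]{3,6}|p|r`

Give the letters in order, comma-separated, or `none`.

B, C

A → no match
B → match
C → match
D → no match
E → no match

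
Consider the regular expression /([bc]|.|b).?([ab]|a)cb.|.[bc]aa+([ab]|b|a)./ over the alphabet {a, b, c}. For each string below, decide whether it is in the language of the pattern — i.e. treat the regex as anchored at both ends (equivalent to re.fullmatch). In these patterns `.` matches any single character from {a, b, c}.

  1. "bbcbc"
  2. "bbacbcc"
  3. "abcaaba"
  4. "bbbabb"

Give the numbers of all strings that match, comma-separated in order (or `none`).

1. "bbcbc" → match
2. "bbacbcc" → no match
3. "abcaaba" → no match
4. "bbbabb" → no match

1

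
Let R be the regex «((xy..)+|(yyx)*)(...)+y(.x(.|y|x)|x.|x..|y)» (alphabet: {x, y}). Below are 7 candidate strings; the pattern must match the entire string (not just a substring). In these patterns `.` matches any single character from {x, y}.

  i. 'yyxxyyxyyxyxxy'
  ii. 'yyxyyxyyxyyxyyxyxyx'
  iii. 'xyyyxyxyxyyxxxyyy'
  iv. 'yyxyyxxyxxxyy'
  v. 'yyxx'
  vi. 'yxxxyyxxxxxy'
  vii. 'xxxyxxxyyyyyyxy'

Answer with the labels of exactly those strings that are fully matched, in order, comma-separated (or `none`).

ii, iii, vii

i → no match
ii → match
iii → match
iv → no match
v. 'yyxx' → no match
vi. 'yxxxyyxxxxxy' → no match
vii → match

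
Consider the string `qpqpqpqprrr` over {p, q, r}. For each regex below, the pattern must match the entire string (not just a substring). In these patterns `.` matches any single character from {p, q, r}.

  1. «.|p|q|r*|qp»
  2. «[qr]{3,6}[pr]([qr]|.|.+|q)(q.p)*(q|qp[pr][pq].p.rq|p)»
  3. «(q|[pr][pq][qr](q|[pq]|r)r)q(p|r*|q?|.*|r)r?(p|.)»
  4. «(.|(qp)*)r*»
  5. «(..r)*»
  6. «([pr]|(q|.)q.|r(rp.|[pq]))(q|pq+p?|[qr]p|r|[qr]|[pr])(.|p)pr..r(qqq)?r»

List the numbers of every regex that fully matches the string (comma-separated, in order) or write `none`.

1 → no match
2 → no match
3 → no match
4 → match
5 → no match
6 → no match

4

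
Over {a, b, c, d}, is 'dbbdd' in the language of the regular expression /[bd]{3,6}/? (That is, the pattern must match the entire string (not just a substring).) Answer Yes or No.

Yes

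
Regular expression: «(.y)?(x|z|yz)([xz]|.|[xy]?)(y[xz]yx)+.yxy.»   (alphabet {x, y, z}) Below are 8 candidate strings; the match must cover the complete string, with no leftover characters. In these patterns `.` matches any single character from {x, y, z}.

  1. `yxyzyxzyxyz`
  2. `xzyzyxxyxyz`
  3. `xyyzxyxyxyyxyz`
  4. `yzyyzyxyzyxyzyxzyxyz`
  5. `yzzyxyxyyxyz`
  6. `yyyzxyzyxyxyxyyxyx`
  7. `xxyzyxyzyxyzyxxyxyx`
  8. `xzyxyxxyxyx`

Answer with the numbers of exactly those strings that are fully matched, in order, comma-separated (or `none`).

2, 3, 4, 5, 6, 7, 8

1 → no match
2 → match
3 → match
4 → match
5 → match
6 → match
7 → match
8 → match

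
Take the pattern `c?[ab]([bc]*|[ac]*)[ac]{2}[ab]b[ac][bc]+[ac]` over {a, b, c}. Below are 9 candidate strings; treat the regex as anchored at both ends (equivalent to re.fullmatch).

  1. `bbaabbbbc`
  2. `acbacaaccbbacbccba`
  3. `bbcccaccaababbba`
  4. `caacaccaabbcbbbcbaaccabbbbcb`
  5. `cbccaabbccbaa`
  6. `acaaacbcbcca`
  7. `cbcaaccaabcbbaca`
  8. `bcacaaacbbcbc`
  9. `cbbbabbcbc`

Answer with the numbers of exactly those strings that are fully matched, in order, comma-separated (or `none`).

1. `bbaabbbbc` → no match
2 → no match
3 → no match
4 → no match
5 → no match
6. `acaaacbcbcca` → no match
7 → no match
8 → match
9. `cbbbabbcbc` → no match

8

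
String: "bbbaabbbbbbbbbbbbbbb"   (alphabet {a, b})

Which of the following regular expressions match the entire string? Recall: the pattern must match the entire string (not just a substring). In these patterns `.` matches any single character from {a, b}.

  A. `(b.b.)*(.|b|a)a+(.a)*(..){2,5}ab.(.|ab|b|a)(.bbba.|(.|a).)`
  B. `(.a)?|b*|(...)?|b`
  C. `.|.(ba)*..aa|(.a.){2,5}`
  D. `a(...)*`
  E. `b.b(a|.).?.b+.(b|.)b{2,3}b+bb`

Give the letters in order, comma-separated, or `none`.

E

A → no match
B → no match
C → no match
D → no match — must start with "a"
E → match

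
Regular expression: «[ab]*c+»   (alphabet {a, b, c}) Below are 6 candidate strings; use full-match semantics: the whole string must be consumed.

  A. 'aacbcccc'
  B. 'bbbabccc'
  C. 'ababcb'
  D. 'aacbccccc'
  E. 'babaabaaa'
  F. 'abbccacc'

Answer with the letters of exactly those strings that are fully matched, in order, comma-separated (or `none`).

B

A → no match
B → match
C → no match — must end with 'c'
D → no match
E → no match — must end with 'c'
F → no match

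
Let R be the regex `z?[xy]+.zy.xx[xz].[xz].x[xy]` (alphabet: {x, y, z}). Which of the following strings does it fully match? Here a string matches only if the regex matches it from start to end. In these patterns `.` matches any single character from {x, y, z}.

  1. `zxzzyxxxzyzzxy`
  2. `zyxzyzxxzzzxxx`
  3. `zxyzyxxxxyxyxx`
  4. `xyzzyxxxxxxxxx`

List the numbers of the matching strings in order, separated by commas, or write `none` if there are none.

1 → match
2 → match
3 → match
4 → match

1, 2, 3, 4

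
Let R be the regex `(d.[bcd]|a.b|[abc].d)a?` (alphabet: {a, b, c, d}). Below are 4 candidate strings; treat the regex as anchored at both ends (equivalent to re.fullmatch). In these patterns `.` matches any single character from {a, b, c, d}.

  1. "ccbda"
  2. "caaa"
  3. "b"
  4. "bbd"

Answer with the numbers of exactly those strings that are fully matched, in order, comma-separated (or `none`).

4

1. "ccbda" → no match
2. "caaa" → no match
3. "b" → no match
4. "bbd" → match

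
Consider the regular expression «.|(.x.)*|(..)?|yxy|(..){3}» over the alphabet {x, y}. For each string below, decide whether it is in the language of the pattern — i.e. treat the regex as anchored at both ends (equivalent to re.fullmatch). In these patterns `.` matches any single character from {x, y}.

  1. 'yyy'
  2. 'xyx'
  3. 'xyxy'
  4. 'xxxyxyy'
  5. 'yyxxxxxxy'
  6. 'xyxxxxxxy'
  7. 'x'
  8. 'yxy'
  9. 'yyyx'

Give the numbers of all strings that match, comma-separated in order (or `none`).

1. 'yyy' → no match
2. 'xyx' → no match
3. 'xyxy' → no match
4. 'xxxyxyy' → no match
5. 'yyxxxxxxy' → no match
6. 'xyxxxxxxy' → no match
7. 'x' → match
8. 'yxy' → match
9. 'yyyx' → no match

7, 8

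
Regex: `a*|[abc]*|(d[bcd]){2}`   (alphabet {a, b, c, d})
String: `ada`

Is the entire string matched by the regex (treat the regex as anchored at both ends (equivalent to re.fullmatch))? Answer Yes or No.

No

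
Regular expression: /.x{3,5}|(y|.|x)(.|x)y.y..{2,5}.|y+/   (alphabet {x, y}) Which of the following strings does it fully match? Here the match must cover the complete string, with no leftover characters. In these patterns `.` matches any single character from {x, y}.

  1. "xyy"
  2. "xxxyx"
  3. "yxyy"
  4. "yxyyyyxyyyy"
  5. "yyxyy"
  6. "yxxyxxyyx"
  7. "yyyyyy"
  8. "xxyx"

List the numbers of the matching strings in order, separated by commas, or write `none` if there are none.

4, 7

1 → no match
2 → no match
3 → no match
4 → match
5 → no match
6 → no match
7 → match
8 → no match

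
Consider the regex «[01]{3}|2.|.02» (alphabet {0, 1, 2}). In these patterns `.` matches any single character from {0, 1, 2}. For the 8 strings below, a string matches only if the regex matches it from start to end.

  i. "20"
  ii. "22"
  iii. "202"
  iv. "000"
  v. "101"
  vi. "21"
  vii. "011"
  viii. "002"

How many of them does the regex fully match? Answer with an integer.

8

i. "20" → match
ii. "22" → match
iii. "202" → match
iv. "000" → match
v. "101" → match
vi. "21" → match
vii. "011" → match
viii. "002" → match
Total matched: 8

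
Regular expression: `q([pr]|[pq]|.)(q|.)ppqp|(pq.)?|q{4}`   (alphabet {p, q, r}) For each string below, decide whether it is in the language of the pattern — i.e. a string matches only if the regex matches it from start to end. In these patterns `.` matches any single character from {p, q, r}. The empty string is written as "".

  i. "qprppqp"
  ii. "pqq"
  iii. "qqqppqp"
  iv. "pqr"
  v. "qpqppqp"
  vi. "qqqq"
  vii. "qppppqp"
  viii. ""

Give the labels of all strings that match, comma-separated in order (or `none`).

i → match
ii → match
iii → match
iv → match
v → match
vi → match
vii → match
viii → match

i, ii, iii, iv, v, vi, vii, viii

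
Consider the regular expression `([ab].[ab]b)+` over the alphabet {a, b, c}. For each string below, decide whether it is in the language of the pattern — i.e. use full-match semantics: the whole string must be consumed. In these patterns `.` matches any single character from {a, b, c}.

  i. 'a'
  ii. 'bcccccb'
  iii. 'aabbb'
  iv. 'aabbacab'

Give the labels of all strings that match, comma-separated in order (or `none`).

iv

i → no match — must end with 'b'
ii → no match
iii → no match
iv → match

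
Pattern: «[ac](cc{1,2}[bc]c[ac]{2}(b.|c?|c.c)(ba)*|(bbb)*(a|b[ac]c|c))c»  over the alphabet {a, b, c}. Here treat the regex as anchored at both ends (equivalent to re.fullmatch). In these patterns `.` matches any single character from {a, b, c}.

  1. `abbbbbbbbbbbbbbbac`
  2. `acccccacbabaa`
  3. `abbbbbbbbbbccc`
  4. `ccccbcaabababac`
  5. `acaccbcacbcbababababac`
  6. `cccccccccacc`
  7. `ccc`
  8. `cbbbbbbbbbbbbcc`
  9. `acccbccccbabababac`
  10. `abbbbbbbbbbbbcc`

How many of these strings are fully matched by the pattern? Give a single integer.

1 → match
2 → no match — must end with `c`
3 → match
4 → match
5 → no match
6 → match
7 → match
8 → match
9 → match
10 → match
Total matched: 8

8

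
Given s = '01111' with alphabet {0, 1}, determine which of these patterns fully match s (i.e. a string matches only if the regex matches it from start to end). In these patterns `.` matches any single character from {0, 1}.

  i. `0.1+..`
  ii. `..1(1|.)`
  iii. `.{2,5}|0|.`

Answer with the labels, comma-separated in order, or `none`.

i → match
ii → no match
iii → match

i, iii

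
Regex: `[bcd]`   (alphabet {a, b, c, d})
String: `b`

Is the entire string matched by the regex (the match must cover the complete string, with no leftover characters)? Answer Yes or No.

Yes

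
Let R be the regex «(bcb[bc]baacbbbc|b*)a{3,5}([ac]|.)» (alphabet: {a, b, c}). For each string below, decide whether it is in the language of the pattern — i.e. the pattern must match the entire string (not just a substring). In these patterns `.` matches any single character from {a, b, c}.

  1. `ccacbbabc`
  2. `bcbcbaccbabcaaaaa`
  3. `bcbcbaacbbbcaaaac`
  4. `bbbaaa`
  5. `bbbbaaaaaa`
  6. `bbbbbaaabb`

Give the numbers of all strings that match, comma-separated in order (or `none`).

3, 5

1 → no match
2 → no match
3 → match
4 → no match
5 → match
6 → no match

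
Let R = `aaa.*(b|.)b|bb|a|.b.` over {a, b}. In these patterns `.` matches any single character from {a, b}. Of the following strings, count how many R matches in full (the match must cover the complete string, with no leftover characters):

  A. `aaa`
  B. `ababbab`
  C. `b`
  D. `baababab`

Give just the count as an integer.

A → no match
B → no match
C → no match
D → no match
Total matched: 0

0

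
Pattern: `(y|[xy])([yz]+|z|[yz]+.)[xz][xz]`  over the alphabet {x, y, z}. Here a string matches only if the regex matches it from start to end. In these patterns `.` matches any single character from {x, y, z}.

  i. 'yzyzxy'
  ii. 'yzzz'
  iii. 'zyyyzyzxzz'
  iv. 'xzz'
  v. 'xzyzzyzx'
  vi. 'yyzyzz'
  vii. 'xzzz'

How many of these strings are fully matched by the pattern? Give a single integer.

4

i → no match
ii → match
iii → no match
iv → no match
v → match
vi → match
vii → match
Total matched: 4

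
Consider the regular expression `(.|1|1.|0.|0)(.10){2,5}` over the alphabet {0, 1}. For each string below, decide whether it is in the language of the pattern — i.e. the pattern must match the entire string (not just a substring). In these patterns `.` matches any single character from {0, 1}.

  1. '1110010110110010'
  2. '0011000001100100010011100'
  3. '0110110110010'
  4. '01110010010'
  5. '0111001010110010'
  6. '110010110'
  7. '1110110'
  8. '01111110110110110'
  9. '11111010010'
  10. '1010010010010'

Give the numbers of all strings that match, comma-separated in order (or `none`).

1 → match
2 → no match — must end with '10'
3 → match
4. '01110010010' → match
5 → no match
6. '110010110' → no match
7. '1110110' → match
8 → no match
9. '11111010010' → no match
10 → match

1, 3, 4, 7, 10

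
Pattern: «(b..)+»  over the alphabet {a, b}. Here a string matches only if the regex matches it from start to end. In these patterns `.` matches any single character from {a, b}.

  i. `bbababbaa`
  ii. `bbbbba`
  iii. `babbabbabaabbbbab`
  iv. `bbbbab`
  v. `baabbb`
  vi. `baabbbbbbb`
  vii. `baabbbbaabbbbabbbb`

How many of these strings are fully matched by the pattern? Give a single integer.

i → match
ii → match
iii → no match
iv → match
v → match
vi → no match
vii → match
Total matched: 5

5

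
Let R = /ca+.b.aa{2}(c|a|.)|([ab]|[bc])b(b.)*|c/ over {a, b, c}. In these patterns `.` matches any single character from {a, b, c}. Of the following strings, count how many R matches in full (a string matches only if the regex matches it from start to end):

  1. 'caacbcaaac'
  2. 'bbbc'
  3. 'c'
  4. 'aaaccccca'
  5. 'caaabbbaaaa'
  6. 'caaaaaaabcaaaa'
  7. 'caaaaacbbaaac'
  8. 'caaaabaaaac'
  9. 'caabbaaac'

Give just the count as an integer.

1 → match
2 → match
3 → match
4 → no match
5 → match
6 → match
7 → match
8 → match
9 → match
Total matched: 8

8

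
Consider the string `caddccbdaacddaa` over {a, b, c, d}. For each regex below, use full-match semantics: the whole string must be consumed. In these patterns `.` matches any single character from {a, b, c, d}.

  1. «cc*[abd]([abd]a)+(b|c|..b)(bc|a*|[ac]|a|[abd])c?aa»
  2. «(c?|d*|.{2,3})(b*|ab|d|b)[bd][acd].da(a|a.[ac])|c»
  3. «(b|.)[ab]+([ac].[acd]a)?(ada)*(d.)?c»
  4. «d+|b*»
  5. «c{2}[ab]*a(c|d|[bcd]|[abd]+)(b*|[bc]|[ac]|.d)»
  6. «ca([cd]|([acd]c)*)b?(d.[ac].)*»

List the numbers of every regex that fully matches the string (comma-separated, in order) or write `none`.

1 → no match
2 → no match
3 → no match — must end with `c`
4 → no match
5 → no match
6 → match

6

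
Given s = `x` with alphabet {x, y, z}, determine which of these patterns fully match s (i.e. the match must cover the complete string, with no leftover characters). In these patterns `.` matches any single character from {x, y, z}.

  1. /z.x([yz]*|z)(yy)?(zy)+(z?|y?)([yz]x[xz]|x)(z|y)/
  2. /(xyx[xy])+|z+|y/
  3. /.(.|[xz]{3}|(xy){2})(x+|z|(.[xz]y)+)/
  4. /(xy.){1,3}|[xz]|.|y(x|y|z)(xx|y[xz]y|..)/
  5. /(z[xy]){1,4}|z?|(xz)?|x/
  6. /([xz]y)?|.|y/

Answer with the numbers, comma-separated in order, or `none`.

4, 5, 6

1 → no match — must start with `z`
2 → no match
3 → no match
4 → match
5 → match
6 → match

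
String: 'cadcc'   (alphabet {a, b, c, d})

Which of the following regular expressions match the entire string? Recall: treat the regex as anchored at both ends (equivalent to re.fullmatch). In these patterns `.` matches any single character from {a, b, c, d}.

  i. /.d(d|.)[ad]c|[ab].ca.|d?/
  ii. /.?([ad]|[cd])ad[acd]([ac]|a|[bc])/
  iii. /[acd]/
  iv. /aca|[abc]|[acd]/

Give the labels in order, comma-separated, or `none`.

i → no match
ii → match
iii → no match
iv → no match

ii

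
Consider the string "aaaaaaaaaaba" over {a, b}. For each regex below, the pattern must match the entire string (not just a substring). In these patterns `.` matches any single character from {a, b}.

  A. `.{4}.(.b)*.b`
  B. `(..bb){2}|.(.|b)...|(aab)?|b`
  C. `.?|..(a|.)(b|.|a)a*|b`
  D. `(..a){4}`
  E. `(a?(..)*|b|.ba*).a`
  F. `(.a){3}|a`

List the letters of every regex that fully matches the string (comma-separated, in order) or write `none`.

D, E

A → no match — must end with "b"
B → no match
C → no match
D → match
E → match
F → no match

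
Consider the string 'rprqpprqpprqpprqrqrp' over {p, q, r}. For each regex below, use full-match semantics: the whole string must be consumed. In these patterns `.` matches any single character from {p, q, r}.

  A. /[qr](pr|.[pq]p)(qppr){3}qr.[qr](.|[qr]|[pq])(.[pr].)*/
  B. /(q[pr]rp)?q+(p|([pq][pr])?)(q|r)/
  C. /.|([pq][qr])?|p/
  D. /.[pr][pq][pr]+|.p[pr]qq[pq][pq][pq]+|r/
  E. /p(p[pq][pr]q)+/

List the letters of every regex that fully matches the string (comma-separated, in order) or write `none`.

A → match
B → no match
C → no match
D → no match
E → no match — must start with 'pp'

A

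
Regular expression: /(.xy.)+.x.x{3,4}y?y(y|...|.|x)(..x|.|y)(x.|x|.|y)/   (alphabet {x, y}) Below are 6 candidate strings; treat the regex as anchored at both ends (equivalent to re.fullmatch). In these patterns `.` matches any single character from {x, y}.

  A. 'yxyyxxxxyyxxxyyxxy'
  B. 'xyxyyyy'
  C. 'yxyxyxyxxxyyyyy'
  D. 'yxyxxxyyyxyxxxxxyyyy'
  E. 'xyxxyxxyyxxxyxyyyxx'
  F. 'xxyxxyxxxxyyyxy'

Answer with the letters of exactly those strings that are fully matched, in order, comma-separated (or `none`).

A → no match
B → no match
C → match
D → no match
E → no match
F → no match

C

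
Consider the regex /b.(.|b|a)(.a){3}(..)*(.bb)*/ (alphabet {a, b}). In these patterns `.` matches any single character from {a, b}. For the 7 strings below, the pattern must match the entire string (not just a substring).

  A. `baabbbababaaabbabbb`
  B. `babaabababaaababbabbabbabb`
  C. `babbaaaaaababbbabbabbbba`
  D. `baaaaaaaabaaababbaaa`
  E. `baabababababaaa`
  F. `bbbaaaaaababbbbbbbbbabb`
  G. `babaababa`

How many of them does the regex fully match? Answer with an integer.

4

A → no match
B → match
C → no match
D → no match
E → match
F → match
G → match
Total matched: 4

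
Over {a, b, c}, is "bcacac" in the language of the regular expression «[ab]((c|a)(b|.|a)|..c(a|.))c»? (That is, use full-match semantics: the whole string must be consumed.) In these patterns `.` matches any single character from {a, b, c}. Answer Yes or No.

Yes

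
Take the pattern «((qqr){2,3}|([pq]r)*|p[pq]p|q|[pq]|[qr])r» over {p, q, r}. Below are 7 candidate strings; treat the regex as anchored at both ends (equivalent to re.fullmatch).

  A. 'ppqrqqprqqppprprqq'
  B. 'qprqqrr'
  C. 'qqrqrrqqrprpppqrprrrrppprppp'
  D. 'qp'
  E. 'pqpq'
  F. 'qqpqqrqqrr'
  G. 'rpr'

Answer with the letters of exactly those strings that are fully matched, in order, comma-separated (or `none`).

A → no match — must end with 'r'
B → no match
C → no match — must end with 'r'
D → no match — must end with 'r'
E → no match — must end with 'r'
F → no match
G → no match

none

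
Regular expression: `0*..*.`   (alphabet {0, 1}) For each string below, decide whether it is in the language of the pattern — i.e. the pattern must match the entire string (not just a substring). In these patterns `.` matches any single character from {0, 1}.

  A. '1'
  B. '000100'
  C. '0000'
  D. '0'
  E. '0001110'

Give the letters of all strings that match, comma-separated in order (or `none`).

B, C, E

A → no match
B → match
C → match
D → no match
E → match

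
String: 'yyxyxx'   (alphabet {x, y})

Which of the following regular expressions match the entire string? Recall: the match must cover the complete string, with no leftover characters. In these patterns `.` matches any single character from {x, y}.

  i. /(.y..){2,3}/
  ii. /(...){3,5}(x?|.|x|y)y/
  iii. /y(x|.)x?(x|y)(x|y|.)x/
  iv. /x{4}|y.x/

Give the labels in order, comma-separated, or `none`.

iii

i → no match
ii → no match — must end with 'y'
iii → match
iv → no match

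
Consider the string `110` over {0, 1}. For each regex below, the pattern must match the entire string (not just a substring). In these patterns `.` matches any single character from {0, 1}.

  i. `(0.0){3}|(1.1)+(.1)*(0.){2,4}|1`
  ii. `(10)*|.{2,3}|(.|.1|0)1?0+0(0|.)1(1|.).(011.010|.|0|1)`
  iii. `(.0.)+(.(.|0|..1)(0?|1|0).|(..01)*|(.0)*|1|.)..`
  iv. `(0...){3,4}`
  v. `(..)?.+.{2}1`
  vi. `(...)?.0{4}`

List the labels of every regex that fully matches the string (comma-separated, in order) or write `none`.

i → no match
ii → match
iii → no match
iv → no match — must start with `0`
v → no match — must end with `1`
vi → no match

ii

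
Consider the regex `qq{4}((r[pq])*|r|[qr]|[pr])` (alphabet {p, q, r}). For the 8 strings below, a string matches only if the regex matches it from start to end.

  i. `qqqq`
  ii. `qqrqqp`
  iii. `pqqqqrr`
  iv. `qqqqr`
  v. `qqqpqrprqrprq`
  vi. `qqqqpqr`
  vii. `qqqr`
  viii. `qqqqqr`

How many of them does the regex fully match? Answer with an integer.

i → no match
ii → no match
iii → no match — must start with `qq`
iv → no match
v → no match
vi → no match
vii → no match
viii → match
Total matched: 1

1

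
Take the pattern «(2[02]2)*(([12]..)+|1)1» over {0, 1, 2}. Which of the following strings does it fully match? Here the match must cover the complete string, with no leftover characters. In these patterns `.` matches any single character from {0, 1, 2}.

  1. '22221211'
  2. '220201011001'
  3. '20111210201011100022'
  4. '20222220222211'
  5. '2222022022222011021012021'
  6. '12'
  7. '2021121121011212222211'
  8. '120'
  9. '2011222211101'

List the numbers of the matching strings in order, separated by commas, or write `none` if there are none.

1 → no match
2 → no match
3 → no match — must end with '1'
4 → match
5 → match
6 → no match — must end with '1'
7 → match
8 → no match — must end with '1'
9 → match

4, 5, 7, 9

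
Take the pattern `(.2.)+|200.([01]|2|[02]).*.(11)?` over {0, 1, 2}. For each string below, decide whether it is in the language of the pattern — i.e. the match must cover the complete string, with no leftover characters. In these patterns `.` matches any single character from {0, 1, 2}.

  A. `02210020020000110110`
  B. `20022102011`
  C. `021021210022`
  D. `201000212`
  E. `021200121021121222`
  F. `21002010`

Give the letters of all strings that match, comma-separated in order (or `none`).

B

A → no match
B → match
C → no match
D → no match
E → no match
F → no match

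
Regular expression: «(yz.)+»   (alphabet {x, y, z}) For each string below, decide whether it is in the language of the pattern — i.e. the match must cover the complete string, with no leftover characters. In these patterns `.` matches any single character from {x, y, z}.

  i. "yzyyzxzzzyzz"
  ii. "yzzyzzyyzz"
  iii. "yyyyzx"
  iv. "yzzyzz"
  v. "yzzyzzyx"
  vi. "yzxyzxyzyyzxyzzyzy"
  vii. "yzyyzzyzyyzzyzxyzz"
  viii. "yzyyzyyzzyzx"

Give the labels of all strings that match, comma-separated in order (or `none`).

i → no match
ii → no match
iii → no match — must start with "yz"
iv → match
v → no match
vi → match
vii → match
viii → match

iv, vi, vii, viii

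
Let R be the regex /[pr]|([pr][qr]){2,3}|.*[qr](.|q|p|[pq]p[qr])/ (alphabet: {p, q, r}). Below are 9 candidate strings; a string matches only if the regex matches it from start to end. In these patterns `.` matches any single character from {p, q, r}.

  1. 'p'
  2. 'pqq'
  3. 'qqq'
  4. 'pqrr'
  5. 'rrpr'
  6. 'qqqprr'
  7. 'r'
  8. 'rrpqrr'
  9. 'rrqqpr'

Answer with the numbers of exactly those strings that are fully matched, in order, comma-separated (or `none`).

1, 2, 3, 4, 5, 6, 7, 8, 9

1 → match
2 → match
3 → match
4 → match
5 → match
6 → match
7 → match
8 → match
9 → match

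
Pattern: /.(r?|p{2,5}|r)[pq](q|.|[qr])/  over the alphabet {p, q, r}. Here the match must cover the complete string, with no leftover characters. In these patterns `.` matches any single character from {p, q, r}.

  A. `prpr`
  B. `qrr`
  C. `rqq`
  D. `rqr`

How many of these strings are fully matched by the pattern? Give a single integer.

3

A → match
B → no match
C → match
D → match
Total matched: 3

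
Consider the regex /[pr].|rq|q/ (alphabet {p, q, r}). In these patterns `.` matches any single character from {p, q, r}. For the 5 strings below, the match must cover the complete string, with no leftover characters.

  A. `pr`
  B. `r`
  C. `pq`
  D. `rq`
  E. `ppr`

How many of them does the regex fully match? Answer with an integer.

A. `pr` → match
B. `r` → no match
C. `pq` → match
D. `rq` → match
E. `ppr` → no match
Total matched: 3

3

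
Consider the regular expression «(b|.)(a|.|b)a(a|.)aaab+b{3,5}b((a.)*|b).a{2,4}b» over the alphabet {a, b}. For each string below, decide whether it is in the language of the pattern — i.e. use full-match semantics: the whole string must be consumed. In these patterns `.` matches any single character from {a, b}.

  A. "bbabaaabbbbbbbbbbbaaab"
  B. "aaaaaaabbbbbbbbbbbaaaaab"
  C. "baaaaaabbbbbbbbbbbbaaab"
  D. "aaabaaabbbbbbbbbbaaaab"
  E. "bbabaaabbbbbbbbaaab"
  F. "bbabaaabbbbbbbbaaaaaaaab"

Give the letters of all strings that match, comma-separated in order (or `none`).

A → match
B → match
C → match
D → match
E → match
F → match

A, B, C, D, E, F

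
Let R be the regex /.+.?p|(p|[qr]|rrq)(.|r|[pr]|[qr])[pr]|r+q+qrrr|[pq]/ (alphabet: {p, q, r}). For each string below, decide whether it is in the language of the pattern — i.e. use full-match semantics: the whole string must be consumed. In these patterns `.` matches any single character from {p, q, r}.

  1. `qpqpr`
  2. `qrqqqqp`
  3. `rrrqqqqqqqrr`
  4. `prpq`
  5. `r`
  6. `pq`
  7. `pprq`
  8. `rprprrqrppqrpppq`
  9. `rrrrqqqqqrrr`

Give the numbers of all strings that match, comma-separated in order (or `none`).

1. `qpqpr` → no match
2. `qrqqqqp` → match
3. `rrrqqqqqqqrr` → no match
4. `prpq` → no match
5. `r` → no match
6. `pq` → no match
7. `pprq` → no match
8 → no match
9. `rrrrqqqqqrrr` → match

2, 9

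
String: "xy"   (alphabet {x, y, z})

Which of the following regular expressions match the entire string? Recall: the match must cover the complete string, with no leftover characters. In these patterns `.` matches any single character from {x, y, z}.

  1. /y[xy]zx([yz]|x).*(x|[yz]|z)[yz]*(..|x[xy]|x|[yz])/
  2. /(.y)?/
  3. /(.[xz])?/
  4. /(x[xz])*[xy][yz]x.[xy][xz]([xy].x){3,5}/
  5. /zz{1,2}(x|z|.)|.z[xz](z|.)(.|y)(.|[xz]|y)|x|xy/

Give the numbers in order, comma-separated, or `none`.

1 → no match — must start with "y"
2 → match
3 → no match
4 → no match — must end with "x"
5 → match

2, 5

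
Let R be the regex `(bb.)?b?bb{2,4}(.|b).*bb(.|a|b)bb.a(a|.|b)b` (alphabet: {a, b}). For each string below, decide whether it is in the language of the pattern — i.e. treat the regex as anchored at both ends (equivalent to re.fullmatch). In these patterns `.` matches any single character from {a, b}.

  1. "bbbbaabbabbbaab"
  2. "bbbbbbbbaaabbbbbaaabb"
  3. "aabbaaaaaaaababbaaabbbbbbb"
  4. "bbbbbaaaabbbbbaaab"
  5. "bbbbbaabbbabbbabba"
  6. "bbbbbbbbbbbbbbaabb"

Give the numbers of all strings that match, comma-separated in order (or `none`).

1 → match
2 → no match
3 → no match
4 → match
5 → no match — must end with "b"
6 → match

1, 4, 6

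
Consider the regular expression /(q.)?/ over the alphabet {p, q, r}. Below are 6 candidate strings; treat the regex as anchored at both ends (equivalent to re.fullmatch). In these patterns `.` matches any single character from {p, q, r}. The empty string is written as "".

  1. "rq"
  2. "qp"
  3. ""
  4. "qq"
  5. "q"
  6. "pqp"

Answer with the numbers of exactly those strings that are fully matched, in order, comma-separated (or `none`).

2, 3, 4

1 → no match
2 → match
3 → match
4 → match
5 → no match
6 → no match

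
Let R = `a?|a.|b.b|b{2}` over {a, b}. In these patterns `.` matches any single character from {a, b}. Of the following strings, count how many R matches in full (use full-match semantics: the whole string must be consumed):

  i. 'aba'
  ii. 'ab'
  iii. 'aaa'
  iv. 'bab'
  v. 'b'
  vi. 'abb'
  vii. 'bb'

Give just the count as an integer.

i → no match
ii → match
iii → no match
iv → match
v → no match
vi → no match
vii → match
Total matched: 3

3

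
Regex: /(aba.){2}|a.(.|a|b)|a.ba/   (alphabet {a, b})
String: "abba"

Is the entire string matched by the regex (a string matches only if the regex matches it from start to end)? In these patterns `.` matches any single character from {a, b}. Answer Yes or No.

Yes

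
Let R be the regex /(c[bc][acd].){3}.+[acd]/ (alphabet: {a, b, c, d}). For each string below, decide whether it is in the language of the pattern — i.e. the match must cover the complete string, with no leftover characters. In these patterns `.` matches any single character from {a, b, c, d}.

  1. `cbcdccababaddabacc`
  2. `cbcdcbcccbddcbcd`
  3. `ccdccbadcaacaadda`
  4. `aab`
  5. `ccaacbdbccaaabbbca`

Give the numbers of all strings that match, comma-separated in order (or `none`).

2, 5

1 → no match
2 → match
3 → no match
4 → no match — must start with `c`
5 → match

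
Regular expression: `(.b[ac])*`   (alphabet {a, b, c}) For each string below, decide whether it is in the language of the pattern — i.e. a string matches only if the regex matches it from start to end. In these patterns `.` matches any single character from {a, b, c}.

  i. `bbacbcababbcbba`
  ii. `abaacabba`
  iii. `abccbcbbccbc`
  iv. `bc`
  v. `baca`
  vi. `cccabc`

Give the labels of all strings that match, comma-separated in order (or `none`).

i, iii

i → match
ii → no match
iii → match
iv → no match
v → no match
vi → no match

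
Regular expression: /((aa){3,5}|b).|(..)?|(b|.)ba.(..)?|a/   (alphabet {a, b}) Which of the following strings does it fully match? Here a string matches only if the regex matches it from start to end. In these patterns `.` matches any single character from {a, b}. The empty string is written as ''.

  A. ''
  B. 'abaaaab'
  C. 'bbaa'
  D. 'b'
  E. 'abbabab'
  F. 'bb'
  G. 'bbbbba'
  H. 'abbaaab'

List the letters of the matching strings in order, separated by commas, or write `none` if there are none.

A, C, F

A → match
B → no match
C → match
D → no match
E → no match
F → match
G → no match
H → no match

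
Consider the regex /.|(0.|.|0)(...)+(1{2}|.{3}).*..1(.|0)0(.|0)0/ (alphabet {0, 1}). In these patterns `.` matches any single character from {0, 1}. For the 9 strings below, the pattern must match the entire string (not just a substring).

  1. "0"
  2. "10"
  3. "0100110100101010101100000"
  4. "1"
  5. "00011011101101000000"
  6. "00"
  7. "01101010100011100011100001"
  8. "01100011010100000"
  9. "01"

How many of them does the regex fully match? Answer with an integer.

1 → match
2 → no match
3 → no match
4 → match
5 → no match
6 → no match
7 → no match
8 → no match
9 → no match
Total matched: 2

2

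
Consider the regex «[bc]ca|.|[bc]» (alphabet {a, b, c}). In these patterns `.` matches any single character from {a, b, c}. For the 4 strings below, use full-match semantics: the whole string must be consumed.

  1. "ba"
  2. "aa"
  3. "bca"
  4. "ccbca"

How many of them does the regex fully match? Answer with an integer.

1. "ba" → no match
2. "aa" → no match
3. "bca" → match
4. "ccbca" → no match
Total matched: 1

1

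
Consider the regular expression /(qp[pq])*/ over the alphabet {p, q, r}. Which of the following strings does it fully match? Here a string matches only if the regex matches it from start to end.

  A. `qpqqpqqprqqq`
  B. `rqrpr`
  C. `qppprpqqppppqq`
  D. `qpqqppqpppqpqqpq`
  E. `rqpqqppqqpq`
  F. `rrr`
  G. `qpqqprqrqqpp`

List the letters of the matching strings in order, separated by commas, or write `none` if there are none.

none

A → no match
B → no match
C → no match
D → no match
E → no match
F → no match
G → no match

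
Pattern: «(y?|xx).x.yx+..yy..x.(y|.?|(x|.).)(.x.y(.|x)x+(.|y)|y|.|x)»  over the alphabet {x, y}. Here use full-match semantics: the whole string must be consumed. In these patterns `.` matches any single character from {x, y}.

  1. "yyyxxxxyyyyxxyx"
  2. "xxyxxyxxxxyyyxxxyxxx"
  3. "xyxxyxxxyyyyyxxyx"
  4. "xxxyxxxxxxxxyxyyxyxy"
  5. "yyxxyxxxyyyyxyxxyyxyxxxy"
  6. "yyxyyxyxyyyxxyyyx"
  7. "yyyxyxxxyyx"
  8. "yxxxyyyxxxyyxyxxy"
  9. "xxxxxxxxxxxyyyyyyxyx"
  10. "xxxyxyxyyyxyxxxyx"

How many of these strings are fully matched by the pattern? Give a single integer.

2

1 → no match
2 → match
3 → no match
4 → no match
5 → no match
6 → match
7 → no match
8 → no match
9 → no match
10 → no match
Total matched: 2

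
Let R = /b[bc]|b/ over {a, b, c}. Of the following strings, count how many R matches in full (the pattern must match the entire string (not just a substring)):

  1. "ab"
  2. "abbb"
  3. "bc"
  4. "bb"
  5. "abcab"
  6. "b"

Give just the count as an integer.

3

1 → no match — must start with "b"
2 → no match — must start with "b"
3 → match
4 → match
5 → no match — must start with "b"
6 → match
Total matched: 3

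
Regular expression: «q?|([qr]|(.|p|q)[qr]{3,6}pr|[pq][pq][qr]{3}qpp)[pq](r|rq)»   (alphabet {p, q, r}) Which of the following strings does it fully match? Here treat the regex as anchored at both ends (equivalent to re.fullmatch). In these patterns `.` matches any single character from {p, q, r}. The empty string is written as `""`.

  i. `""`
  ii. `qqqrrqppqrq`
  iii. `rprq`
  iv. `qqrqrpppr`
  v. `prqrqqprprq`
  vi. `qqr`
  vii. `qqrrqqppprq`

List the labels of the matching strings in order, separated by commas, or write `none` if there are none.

i, ii, iii, v, vi, vii

i → match
ii → match
iii → match
iv → no match
v → match
vi → match
vii → match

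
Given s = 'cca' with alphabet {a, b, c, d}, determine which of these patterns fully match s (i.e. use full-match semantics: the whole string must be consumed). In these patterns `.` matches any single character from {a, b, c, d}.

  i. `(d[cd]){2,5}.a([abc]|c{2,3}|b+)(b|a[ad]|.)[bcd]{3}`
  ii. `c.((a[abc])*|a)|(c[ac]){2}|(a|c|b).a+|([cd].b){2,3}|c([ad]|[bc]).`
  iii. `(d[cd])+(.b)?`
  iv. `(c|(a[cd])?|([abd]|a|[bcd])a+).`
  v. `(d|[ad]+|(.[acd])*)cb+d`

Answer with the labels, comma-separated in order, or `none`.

ii

i → no match — must start with 'd'
ii → match
iii → no match — must start with 'd'
iv → no match
v → no match — must end with 'bd'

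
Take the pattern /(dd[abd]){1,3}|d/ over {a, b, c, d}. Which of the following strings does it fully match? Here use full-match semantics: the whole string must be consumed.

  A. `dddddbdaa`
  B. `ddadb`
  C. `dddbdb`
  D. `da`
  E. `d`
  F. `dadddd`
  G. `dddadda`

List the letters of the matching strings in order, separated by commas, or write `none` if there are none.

A → no match
B → no match
C → no match
D → no match
E → match
F → no match
G → no match

E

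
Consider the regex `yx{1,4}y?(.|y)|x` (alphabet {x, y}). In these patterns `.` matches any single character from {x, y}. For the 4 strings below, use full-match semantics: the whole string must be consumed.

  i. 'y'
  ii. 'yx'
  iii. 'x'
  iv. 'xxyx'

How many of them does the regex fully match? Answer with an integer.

1

i → no match
ii → no match
iii → match
iv → no match
Total matched: 1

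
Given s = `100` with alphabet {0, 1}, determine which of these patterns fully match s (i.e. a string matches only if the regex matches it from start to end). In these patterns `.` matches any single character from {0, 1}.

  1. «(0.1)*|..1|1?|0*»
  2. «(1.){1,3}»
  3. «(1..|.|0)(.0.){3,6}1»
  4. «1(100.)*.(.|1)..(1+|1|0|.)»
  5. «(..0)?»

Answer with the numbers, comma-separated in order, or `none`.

5

1 → no match
2 → no match
3 → no match — must end with `1`
4 → no match
5 → match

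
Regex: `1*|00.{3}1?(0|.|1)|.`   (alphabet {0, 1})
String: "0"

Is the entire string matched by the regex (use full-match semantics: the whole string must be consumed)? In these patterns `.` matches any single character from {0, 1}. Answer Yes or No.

Yes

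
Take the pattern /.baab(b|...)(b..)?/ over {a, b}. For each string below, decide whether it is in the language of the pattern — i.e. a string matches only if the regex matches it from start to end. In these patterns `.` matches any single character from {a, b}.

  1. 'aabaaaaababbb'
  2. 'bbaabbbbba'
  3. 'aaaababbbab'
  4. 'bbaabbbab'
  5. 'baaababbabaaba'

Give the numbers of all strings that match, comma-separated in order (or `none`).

4

1 → no match
2. 'bbaabbbbba' → no match
3. 'aaaababbbab' → no match
4. 'bbaabbbab' → match
5 → no match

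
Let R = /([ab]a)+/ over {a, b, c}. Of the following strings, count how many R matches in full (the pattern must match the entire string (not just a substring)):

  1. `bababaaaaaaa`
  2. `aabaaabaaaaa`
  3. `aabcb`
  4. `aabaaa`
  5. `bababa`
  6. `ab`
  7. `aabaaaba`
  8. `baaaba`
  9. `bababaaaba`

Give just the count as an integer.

1 → match
2 → match
3 → no match — must end with `a`
4 → match
5 → match
6 → no match — must end with `a`
7 → match
8 → match
9 → match
Total matched: 7

7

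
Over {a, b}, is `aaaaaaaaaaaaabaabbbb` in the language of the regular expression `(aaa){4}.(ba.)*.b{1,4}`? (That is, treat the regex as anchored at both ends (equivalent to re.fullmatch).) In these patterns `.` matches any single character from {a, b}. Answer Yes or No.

Yes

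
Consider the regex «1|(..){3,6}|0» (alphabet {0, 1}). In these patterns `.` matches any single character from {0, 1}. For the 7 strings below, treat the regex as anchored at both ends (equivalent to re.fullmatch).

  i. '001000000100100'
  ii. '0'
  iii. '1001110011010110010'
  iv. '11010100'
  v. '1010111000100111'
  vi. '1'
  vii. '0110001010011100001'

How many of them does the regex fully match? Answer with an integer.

i → no match
ii → match
iii → no match
iv → match
v → no match
vi → match
vii → no match
Total matched: 3

3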